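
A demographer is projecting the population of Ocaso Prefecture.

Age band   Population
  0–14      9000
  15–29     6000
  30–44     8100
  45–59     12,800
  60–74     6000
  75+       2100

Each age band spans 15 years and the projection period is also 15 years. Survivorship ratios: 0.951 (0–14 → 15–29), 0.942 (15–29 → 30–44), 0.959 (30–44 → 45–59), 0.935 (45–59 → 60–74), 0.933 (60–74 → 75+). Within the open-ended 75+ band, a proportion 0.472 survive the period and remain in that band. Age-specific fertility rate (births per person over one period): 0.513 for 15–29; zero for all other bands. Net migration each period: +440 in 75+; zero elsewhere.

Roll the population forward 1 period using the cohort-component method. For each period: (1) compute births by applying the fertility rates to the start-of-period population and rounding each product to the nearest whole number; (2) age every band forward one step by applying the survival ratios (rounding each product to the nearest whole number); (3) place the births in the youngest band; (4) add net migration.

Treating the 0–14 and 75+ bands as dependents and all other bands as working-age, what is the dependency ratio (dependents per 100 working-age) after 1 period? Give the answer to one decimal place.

Let band 1 be 0–14 through band 6 = 75+.
[period 1]
Births: 6000 * 0.513 = 3078
Band 2: 9000 * 0.951 = 8559
Band 3: 6000 * 0.942 = 5652
Band 4: 8100 * 0.959 = 7768
Band 5: 12800 * 0.935 = 11968
Band 6: 6000 * 0.933 + 2100 * 0.472 = 5598 + 991 = 6589
Net migration: Band 6 + 440 → 7029
Giving 3078 / 8559 / 5652 / 7768 / 11968 / 7029.
Dependents (band 0–14 + band 75+) = 3078 + 7029 = 10107; working-age = 33947; ratio = 10107/33947 × 100 = 29.8

29.8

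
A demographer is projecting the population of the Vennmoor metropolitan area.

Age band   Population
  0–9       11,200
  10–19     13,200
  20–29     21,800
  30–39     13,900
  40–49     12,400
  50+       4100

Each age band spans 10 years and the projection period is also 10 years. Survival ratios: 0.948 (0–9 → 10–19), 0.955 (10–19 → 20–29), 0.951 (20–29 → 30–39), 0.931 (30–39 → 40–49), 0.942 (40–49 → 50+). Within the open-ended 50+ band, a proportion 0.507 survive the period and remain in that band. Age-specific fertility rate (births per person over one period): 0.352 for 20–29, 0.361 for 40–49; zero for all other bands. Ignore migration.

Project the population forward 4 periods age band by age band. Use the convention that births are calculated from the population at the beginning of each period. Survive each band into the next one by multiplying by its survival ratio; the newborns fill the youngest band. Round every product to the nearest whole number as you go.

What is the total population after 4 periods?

70234

Call the bands 1 to 6, youngest first.
After projecting period 1:
Births: 21800 * 0.352 = 7674  |  12400 * 0.361 = 4476 → 12150
Band 2: 11200 * 0.948 = 10618
Band 3: 13200 * 0.955 = 12606
Band 4: 21800 * 0.951 = 20732
Band 5: 13900 * 0.931 = 12941
Band 6: 12400 * 0.942 + 4100 * 0.507 = 11681 + 2079 = 13760
End of period: [12150, 10618, 12606, 20732, 12941, 13760]
After projecting period 2:
Births: 12606 * 0.352 = 4437  |  12941 * 0.361 = 4672 → 9109
Band 2: 12150 * 0.948 = 11518
Band 3: 10618 * 0.955 = 10140
Band 4: 12606 * 0.951 = 11988
Band 5: 20732 * 0.931 = 19301
Band 6: 12941 * 0.942 + 13760 * 0.507 = 12190 + 6976 = 19166
End of period: [9109, 11518, 10140, 11988, 19301, 19166]
After projecting period 3:
Births: 10140 * 0.352 = 3569  |  19301 * 0.361 = 6968 → 10537
Band 2: 9109 * 0.948 = 8635
Band 3: 11518 * 0.955 = 11000
Band 4: 10140 * 0.951 = 9643
Band 5: 11988 * 0.931 = 11161
Band 6: 19301 * 0.942 + 19166 * 0.507 = 18182 + 9717 = 27899
End of period: [10537, 8635, 11000, 9643, 11161, 27899]
After projecting period 4:
Births: 11000 * 0.352 = 3872  |  11161 * 0.361 = 4029 → 7901
Band 2: 10537 * 0.948 = 9989
Band 3: 8635 * 0.955 = 8246
Band 4: 11000 * 0.951 = 10461
Band 5: 9643 * 0.931 = 8978
Band 6: 11161 * 0.942 + 27899 * 0.507 = 10514 + 14145 = 24659
End of period: [7901, 9989, 8246, 10461, 8978, 24659]
Total after period 4: 7901 + 9989 + 8246 + 10461 + 8978 + 24659 = 70234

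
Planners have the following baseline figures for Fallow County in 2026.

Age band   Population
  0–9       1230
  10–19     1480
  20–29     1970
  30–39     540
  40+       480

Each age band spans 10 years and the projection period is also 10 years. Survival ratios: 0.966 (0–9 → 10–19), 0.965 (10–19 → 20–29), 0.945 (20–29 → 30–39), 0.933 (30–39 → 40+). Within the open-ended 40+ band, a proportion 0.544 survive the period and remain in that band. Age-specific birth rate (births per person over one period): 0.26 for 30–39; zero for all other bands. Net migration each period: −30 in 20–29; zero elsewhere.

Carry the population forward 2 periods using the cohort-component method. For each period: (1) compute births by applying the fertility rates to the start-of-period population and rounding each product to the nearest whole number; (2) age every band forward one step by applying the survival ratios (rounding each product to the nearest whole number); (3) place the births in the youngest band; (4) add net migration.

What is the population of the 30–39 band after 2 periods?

1321

(Bands numbered youngest = 1 to oldest = 5.)
[period 1]
Births: 540 × 0.26 = 140
Band 2: 1230 × 0.966 = 1188
Band 3: 1480 × 0.965 = 1428
Band 4: 1970 × 0.945 = 1862
Band 5: 540 × 0.933 + 480 × 0.544 = 504 + 261 = 765
Net migration: Band 3 − 30 → 1398
End of period: [140, 1188, 1398, 1862, 765]
[period 2]
Births: 1862 × 0.26 = 484
Band 2: 140 × 0.966 = 135
Band 3: 1188 × 0.965 = 1146
Band 4: 1398 × 0.945 = 1321
Band 5: 1862 × 0.933 + 765 × 0.544 = 1737 + 416 = 2153
Net migration: Band 3 − 30 → 1116
End of period: [484, 135, 1116, 1321, 2153]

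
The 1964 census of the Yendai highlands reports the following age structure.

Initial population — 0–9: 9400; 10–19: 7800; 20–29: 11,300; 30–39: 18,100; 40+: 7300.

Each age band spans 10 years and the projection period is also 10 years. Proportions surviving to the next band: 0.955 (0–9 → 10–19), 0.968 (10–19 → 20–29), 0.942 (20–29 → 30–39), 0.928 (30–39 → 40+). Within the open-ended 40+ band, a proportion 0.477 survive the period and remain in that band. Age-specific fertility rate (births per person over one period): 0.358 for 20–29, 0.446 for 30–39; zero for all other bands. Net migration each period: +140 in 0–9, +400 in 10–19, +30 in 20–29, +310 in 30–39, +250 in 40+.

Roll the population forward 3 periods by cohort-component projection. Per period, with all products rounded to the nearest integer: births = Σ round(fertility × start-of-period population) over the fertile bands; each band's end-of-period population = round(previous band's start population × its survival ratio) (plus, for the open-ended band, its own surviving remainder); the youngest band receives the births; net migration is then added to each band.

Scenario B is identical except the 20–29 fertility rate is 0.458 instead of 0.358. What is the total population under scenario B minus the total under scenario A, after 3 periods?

(Groups numbered youngest = 1 to oldest = 5.)
After projecting period 1:
Births: 11300 × 0.358 = 4045  |  18100 × 0.446 = 8073 → total 12118
Group 2: 9400 × 0.955 = 8977
Group 3: 7800 × 0.968 = 7550
Group 4: 11300 × 0.942 = 10645
Group 5: 18100 × 0.928 + 7300 × 0.477 = 16797 + 3482 = 20279
Net migration: Group 1 + 140 → 12258; Group 2 + 400 → 9377; Group 3 + 30 → 7580; Group 4 + 310 → 10955; Group 5 + 250 → 20529
Giving 12258 / 9377 / 7580 / 10955 / 20529.
After projecting period 2:
Births: 7580 × 0.358 = 2714  |  10955 × 0.446 = 4886 → total 7600
Group 2: 12258 × 0.955 = 11706
Group 3: 9377 × 0.968 = 9077
Group 4: 7580 × 0.942 = 7140
Group 5: 10955 × 0.928 + 20529 × 0.477 = 10166 + 9792 = 19958
Net migration: Group 1 + 140 → 7740; Group 2 + 400 → 12106; Group 3 + 30 → 9107; Group 4 + 310 → 7450; Group 5 + 250 → 20208
Giving 7740 / 12106 / 9107 / 7450 / 20208.
After projecting period 3:
Births: 9107 × 0.358 = 3260  |  7450 × 0.446 = 3323 → total 6583
Group 2: 7740 × 0.955 = 7392
Group 3: 12106 × 0.968 = 11719
Group 4: 9107 × 0.942 = 8579
Group 5: 7450 × 0.928 + 20208 × 0.477 = 6914 + 9639 = 16553
Net migration: Group 1 + 140 → 6723; Group 2 + 400 → 7792; Group 3 + 30 → 11749; Group 4 + 310 → 8889; Group 5 + 250 → 16803
Giving 6723 / 7792 / 11749 / 8889 / 16803.
Scenario A total after 3 periods: 51956
Scenario B projection —
After projecting period 1:
Births: 11300 × 0.458 = 5175  |  18100 × 0.446 = 8073 → total 13248
Group 2: 9400 × 0.955 = 8977
Group 3: 7800 × 0.968 = 7550
Group 4: 11300 × 0.942 = 10645
Group 5: 18100 × 0.928 + 7300 × 0.477 = 16797 + 3482 = 20279
Net migration: Group 1 + 140 → 13388; Group 2 + 400 → 9377; Group 3 + 30 → 7580; Group 4 + 310 → 10955; Group 5 + 250 → 20529
Giving 13388 / 9377 / 7580 / 10955 / 20529.
After projecting period 2:
Births: 7580 × 0.458 = 3472  |  10955 × 0.446 = 4886 → total 8358
Group 2: 13388 × 0.955 = 12786
Group 3: 9377 × 0.968 = 9077
Group 4: 7580 × 0.942 = 7140
Group 5: 10955 × 0.928 + 20529 × 0.477 = 10166 + 9792 = 19958
Net migration: Group 1 + 140 → 8498; Group 2 + 400 → 13186; Group 3 + 30 → 9107; Group 4 + 310 → 7450; Group 5 + 250 → 20208
Giving 8498 / 13186 / 9107 / 7450 / 20208.
After projecting period 3:
Births: 9107 × 0.458 = 4171  |  7450 × 0.446 = 3323 → total 7494
Group 2: 8498 × 0.955 = 8116
Group 3: 13186 × 0.968 = 12764
Group 4: 9107 × 0.942 = 8579
Group 5: 7450 × 0.928 + 20208 × 0.477 = 6914 + 9639 = 16553
Net migration: Group 1 + 140 → 7634; Group 2 + 400 → 8516; Group 3 + 30 → 12794; Group 4 + 310 → 8889; Group 5 + 250 → 16803
Giving 7634 / 8516 / 12794 / 8889 / 16803.
Scenario B total after 3 periods: 54636
Difference B − A = 54636 − 51956 = 2680

2680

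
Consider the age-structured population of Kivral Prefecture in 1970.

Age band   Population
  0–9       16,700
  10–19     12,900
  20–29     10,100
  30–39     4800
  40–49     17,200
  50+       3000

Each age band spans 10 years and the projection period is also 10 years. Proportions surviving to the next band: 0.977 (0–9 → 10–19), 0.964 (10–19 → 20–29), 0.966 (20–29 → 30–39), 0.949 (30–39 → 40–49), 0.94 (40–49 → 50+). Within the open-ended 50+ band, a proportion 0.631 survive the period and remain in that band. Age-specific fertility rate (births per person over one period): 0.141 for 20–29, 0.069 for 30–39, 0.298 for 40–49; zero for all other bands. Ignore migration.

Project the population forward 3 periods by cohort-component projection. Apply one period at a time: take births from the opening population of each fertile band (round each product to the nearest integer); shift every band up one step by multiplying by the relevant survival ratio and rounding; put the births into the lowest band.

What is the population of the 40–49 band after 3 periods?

(Groups numbered youngest = 1 to oldest = 6.)
— Period 1 —
Births: 10100 × 0.141 = 1424 ; 4800 × 0.069 = 331 ; 17200 × 0.298 = 5126 — total 6881
Group 2: 16700 × 0.977 = 16316
Group 3: 12900 × 0.964 = 12436
Group 4: 10100 × 0.966 = 9757
Group 5: 4800 × 0.949 = 4555
Group 6: 17200 × 0.94 + 3000 × 0.631 = 16168 + 1893 = 18061
Population now: 0–9=6881, 10–19=16316, 20–29=12436, 30–39=9757, 40–49=4555, 50+=18061
— Period 2 —
Births: 12436 × 0.141 = 1753 ; 9757 × 0.069 = 673 ; 4555 × 0.298 = 1357 — total 3783
Group 2: 6881 × 0.977 = 6723
Group 3: 16316 × 0.964 = 15729
Group 4: 12436 × 0.966 = 12013
Group 5: 9757 × 0.949 = 9259
Group 6: 4555 × 0.94 + 18061 × 0.631 = 4282 + 11396 = 15678
Population now: 0–9=3783, 10–19=6723, 20–29=15729, 30–39=12013, 40–49=9259, 50+=15678
— Period 3 —
Births: 15729 × 0.141 = 2218 ; 12013 × 0.069 = 829 ; 9259 × 0.298 = 2759 — total 5806
Group 2: 3783 × 0.977 = 3696
Group 3: 6723 × 0.964 = 6481
Group 4: 15729 × 0.966 = 15194
Group 5: 12013 × 0.949 = 11400
Group 6: 9259 × 0.94 + 15678 × 0.631 = 8703 + 9893 = 18596
Population now: 0–9=5806, 10–19=3696, 20–29=6481, 30–39=15194, 40–49=11400, 50+=18596

11400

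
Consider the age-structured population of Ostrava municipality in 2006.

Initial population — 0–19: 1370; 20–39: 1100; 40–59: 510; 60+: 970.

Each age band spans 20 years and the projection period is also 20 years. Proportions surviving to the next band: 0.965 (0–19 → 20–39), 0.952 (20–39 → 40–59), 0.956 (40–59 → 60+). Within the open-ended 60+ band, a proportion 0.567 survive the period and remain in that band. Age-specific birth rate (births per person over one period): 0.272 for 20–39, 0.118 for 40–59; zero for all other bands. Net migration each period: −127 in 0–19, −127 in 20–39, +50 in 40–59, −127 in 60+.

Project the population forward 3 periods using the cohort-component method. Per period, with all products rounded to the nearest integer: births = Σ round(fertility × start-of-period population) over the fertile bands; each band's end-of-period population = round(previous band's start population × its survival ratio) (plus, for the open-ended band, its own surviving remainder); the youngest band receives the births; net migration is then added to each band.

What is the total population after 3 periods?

2195

Numbering the bands 1..4 from youngest to oldest:
Period 1.
Births: 1100 * 0.272 = 299 ; 510 * 0.118 = 60 → 359
Band 2: 1370 * 0.965 = 1322
Band 3: 1100 * 0.952 = 1047
Band 4: 510 * 0.956 + 970 * 0.567 = 488 + 550 = 1038
Net migration: Band 1 − 127 → 232; Band 2 − 127 → 1195; Band 3 + 50 → 1097; Band 4 − 127 → 911
End of period: [232, 1195, 1097, 911]
Period 2.
Births: 1195 * 0.272 = 325 ; 1097 * 0.118 = 129 → 454
Band 2: 232 * 0.965 = 224
Band 3: 1195 * 0.952 = 1138
Band 4: 1097 * 0.956 + 911 * 0.567 = 1049 + 517 = 1566
Net migration: Band 1 − 127 → 327; Band 2 − 127 → 97; Band 3 + 50 → 1188; Band 4 − 127 → 1439
End of period: [327, 97, 1188, 1439]
Period 3.
Births: 97 * 0.272 = 26 ; 1188 * 0.118 = 140 → 166
Band 2: 327 * 0.965 = 316
Band 3: 97 * 0.952 = 92
Band 4: 1188 * 0.956 + 1439 * 0.567 = 1136 + 816 = 1952
Net migration: Band 1 − 127 → 39; Band 2 − 127 → 189; Band 3 + 50 → 142; Band 4 − 127 → 1825
End of period: [39, 189, 142, 1825]
Total after period 3: 39 + 189 + 142 + 1825 = 2195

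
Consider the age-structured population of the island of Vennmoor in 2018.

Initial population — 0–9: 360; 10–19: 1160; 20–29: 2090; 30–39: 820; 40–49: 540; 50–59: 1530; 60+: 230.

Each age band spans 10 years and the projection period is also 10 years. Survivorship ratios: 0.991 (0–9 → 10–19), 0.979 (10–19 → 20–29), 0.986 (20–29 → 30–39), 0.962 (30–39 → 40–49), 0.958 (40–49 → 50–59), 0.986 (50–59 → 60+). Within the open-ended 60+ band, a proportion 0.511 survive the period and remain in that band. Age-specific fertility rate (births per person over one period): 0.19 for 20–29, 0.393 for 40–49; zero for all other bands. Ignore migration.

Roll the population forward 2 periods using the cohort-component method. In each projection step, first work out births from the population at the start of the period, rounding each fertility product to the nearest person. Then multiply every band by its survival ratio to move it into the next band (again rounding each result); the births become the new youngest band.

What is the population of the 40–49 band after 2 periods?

1983

(Bands numbered youngest = 1 to oldest = 7.)
After projecting period 1:
Births: 2090 × 0.19 = 397 ; 540 × 0.393 = 212 → total 609
Band 2: 360 × 0.991 = 357
Band 3: 1160 × 0.979 = 1136
Band 4: 2090 × 0.986 = 2061
Band 5: 820 × 0.962 = 789
Band 6: 540 × 0.958 = 517
Band 7: 1530 × 0.986 + 230 × 0.511 = 1509 + 118 = 1627
End of period: [609, 357, 1136, 2061, 789, 517, 1627]
After projecting period 2:
Births: 1136 × 0.19 = 216 ; 789 × 0.393 = 310 → total 526
Band 2: 609 × 0.991 = 604
Band 3: 357 × 0.979 = 350
Band 4: 1136 × 0.986 = 1120
Band 5: 2061 × 0.962 = 1983
Band 6: 789 × 0.958 = 756
Band 7: 517 × 0.986 + 1627 × 0.511 = 510 + 831 = 1341
End of period: [526, 604, 350, 1120, 1983, 756, 1341]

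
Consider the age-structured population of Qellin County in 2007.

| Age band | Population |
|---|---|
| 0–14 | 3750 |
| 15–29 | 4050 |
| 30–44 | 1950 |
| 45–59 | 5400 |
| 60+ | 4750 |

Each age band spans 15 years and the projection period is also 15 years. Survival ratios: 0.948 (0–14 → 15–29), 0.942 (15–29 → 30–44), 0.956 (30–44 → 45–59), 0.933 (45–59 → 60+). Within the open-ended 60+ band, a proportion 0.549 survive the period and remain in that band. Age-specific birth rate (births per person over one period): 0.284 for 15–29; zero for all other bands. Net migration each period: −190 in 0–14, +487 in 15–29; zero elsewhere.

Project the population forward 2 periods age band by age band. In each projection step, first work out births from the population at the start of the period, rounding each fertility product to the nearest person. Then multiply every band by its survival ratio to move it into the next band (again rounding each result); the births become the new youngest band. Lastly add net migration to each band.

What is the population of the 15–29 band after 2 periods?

1397

After projecting period 1:
Births: 4050 * 0.284 = 1150
15–29: 3750 * 0.948 = 3555
30–44: 4050 * 0.942 = 3815
45–59: 1950 * 0.956 = 1864
60+: 5400 * 0.933 + 4750 * 0.549 = 5038 + 2608 = 7646
Net migration: 0–14 − 190 → 960; 15–29 + 487 → 4042
→ [960, 4042, 3815, 1864, 7646]
After projecting period 2:
Births: 4042 * 0.284 = 1148
15–29: 960 * 0.948 = 910
30–44: 4042 * 0.942 = 3808
45–59: 3815 * 0.956 = 3647
60+: 1864 * 0.933 + 7646 * 0.549 = 1739 + 4198 = 5937
Net migration: 0–14 − 190 → 958; 15–29 + 487 → 1397
→ [958, 1397, 3808, 3647, 5937]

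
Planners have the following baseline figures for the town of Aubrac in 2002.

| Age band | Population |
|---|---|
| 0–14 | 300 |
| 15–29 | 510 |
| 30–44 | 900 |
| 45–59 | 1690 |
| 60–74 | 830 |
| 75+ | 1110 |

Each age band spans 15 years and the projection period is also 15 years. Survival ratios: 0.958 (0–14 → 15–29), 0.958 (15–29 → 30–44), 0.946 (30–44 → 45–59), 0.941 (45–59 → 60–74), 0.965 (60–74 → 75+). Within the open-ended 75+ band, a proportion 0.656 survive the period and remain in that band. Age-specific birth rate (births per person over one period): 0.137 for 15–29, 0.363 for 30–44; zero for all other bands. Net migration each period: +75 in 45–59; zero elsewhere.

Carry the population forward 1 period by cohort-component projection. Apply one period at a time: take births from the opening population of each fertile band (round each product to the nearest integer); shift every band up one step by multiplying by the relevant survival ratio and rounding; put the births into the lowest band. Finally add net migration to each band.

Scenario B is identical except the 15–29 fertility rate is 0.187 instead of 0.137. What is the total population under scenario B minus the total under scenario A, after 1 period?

25

(Bands numbered youngest = 1 to oldest = 6.)
Period 1:
Births: 510 × 0.137 = 70  |  900 × 0.363 = 327 ⇒ total 397
Band 2: 300 × 0.958 = 287
Band 3: 510 × 0.958 = 489
Band 4: 900 × 0.946 = 851
Band 5: 1690 × 0.941 = 1590
Band 6: 830 × 0.965 + 1110 × 0.656 = 801 + 728 = 1529
Net migration: Band 4 + 75 → 926
End of period: [397, 287, 489, 926, 1590, 1529]
Scenario A total after 1 period: 5218
Scenario B projection —
Period 1:
Births: 510 × 0.187 = 95  |  900 × 0.363 = 327 ⇒ total 422
Band 2: 300 × 0.958 = 287
Band 3: 510 × 0.958 = 489
Band 4: 900 × 0.946 = 851
Band 5: 1690 × 0.941 = 1590
Band 6: 830 × 0.965 + 1110 × 0.656 = 801 + 728 = 1529
Net migration: Band 4 + 75 → 926
End of period: [422, 287, 489, 926, 1590, 1529]
Scenario B total after 1 period: 5243
Difference B − A = 5243 − 5218 = 25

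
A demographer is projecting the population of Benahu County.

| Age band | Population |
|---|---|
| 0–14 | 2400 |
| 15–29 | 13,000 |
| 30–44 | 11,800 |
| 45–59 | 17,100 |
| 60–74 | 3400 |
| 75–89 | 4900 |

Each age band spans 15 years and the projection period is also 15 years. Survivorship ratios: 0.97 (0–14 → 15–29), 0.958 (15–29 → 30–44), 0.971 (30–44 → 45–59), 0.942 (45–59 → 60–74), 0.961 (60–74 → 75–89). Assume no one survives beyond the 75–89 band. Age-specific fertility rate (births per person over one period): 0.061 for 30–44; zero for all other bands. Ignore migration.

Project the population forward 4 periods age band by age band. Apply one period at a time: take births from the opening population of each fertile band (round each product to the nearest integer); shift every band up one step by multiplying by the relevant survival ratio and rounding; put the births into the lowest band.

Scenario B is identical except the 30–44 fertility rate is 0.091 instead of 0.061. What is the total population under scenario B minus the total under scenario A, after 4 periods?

781

(Groups numbered youngest = 1 to oldest = 6.)
[period 1]
Births: 11800 * 0.061 = 720
Group 2: 2400 * 0.97 = 2328
Group 3: 13000 * 0.958 = 12454
Group 4: 11800 * 0.971 = 11458
Group 5: 17100 * 0.942 = 16108
Group 6: 3400 * 0.961 = 3267
→ [720, 2328, 12454, 11458, 16108, 3267]
[period 2]
Births: 12454 * 0.061 = 760
Group 2: 720 * 0.97 = 698
Group 3: 2328 * 0.958 = 2230
Group 4: 12454 * 0.971 = 12093
Group 5: 11458 * 0.942 = 10793
Group 6: 16108 * 0.961 = 15480
→ [760, 698, 2230, 12093, 10793, 15480]
[period 3]
Births: 2230 * 0.061 = 136
Group 2: 760 * 0.97 = 737
Group 3: 698 * 0.958 = 669
Group 4: 2230 * 0.971 = 2165
Group 5: 12093 * 0.942 = 11392
Group 6: 10793 * 0.961 = 10372
→ [136, 737, 669, 2165, 11392, 10372]
[period 4]
Births: 669 * 0.061 = 41
Group 2: 136 * 0.97 = 132
Group 3: 737 * 0.958 = 706
Group 4: 669 * 0.971 = 650
Group 5: 2165 * 0.942 = 2039
Group 6: 11392 * 0.961 = 10948
→ [41, 132, 706, 650, 2039, 10948]
Scenario A total after 4 periods: 14516
Scenario B projection —
[period 1]
Births: 11800 * 0.091 = 1074
Group 2: 2400 * 0.97 = 2328
Group 3: 13000 * 0.958 = 12454
Group 4: 11800 * 0.971 = 11458
Group 5: 17100 * 0.942 = 16108
Group 6: 3400 * 0.961 = 3267
→ [1074, 2328, 12454, 11458, 16108, 3267]
[period 2]
Births: 12454 * 0.091 = 1133
Group 2: 1074 * 0.97 = 1042
Group 3: 2328 * 0.958 = 2230
Group 4: 12454 * 0.971 = 12093
Group 5: 11458 * 0.942 = 10793
Group 6: 16108 * 0.961 = 15480
→ [1133, 1042, 2230, 12093, 10793, 15480]
[period 3]
Births: 2230 * 0.091 = 203
Group 2: 1133 * 0.97 = 1099
Group 3: 1042 * 0.958 = 998
Group 4: 2230 * 0.971 = 2165
Group 5: 12093 * 0.942 = 11392
Group 6: 10793 * 0.961 = 10372
→ [203, 1099, 998, 2165, 11392, 10372]
[period 4]
Births: 998 * 0.091 = 91
Group 2: 203 * 0.97 = 197
Group 3: 1099 * 0.958 = 1053
Group 4: 998 * 0.971 = 969
Group 5: 2165 * 0.942 = 2039
Group 6: 11392 * 0.961 = 10948
→ [91, 197, 1053, 969, 2039, 10948]
Scenario B total after 4 periods: 15297
Difference B − A = 15297 − 14516 = 781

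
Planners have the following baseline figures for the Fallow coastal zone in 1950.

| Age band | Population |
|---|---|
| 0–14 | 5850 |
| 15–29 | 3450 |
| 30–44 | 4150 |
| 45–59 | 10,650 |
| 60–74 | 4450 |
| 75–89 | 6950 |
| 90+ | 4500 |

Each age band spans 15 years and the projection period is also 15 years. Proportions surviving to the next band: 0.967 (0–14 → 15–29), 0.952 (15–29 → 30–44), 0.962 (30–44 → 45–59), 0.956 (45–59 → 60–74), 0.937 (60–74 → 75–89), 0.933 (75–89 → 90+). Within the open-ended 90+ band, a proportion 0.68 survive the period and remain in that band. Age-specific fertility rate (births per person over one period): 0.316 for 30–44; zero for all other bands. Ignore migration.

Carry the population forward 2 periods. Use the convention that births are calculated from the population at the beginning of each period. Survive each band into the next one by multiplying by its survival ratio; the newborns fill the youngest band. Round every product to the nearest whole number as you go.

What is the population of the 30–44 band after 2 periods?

5385

Period 1:
Births: 4150 × 0.316 = 1311
15–29: 5850 × 0.967 = 5657
30–44: 3450 × 0.952 = 3284
45–59: 4150 × 0.962 = 3992
60–74: 10650 × 0.956 = 10181
75–89: 4450 × 0.937 = 4170
90+: 6950 × 0.933 + 4500 × 0.68 = 6484 + 3060 = 9544
Population now: 0–14=1311, 15–29=5657, 30–44=3284, 45–59=3992, 60–74=10181, 75–89=4170, 90+=9544
Period 2:
Births: 3284 × 0.316 = 1038
15–29: 1311 × 0.967 = 1268
30–44: 5657 × 0.952 = 5385
45–59: 3284 × 0.962 = 3159
60–74: 3992 × 0.956 = 3816
75–89: 10181 × 0.937 = 9540
90+: 4170 × 0.933 + 9544 × 0.68 = 3891 + 6490 = 10381
Population now: 0–14=1038, 15–29=1268, 30–44=5385, 45–59=3159, 60–74=3816, 75–89=9540, 90+=10381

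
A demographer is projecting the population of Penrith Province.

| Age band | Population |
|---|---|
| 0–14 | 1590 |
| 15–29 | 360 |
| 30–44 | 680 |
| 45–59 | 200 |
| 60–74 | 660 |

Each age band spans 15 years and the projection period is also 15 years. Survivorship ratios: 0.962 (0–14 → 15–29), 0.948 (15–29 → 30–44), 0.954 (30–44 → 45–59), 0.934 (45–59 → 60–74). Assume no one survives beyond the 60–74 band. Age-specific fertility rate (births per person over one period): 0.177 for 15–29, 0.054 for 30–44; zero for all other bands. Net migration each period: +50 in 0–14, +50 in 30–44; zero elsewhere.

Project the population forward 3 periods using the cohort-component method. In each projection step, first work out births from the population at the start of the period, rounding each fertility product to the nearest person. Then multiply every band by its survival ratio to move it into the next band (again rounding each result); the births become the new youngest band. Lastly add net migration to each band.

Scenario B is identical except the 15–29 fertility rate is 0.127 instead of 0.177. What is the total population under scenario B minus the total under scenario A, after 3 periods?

Numbering the groups 1..5 from youngest to oldest:
[period 1]
Births: 360 × 0.177 = 64  |  680 × 0.054 = 37 ⇒ total 101
Group 2: 1590 × 0.962 = 1530
Group 3: 360 × 0.948 = 341
Group 4: 680 × 0.954 = 649
Group 5: 200 × 0.934 = 187
Net migration: Group 1 + 50 → 151; Group 3 + 50 → 391
Population now: 0–14=151, 15–29=1530, 30–44=391, 45–59=649, 60–74=187
[period 2]
Births: 1530 × 0.177 = 271  |  391 × 0.054 = 21 ⇒ total 292
Group 2: 151 × 0.962 = 145
Group 3: 1530 × 0.948 = 1450
Group 4: 391 × 0.954 = 373
Group 5: 649 × 0.934 = 606
Net migration: Group 1 + 50 → 342; Group 3 + 50 → 1500
Population now: 0–14=342, 15–29=145, 30–44=1500, 45–59=373, 60–74=606
[period 3]
Births: 145 × 0.177 = 26  |  1500 × 0.054 = 81 ⇒ total 107
Group 2: 342 × 0.962 = 329
Group 3: 145 × 0.948 = 137
Group 4: 1500 × 0.954 = 1431
Group 5: 373 × 0.934 = 348
Net migration: Group 1 + 50 → 157; Group 3 + 50 → 187
Population now: 0–14=157, 15–29=329, 30–44=187, 45–59=1431, 60–74=348
Scenario A total after 3 periods: 2452
Scenario B projection —
[period 1]
Births: 360 × 0.127 = 46  |  680 × 0.054 = 37 ⇒ total 83
Group 2: 1590 × 0.962 = 1530
Group 3: 360 × 0.948 = 341
Group 4: 680 × 0.954 = 649
Group 5: 200 × 0.934 = 187
Net migration: Group 1 + 50 → 133; Group 3 + 50 → 391
Population now: 0–14=133, 15–29=1530, 30–44=391, 45–59=649, 60–74=187
[period 2]
Births: 1530 × 0.127 = 194  |  391 × 0.054 = 21 ⇒ total 215
Group 2: 133 × 0.962 = 128
Group 3: 1530 × 0.948 = 1450
Group 4: 391 × 0.954 = 373
Group 5: 649 × 0.934 = 606
Net migration: Group 1 + 50 → 265; Group 3 + 50 → 1500
Population now: 0–14=265, 15–29=128, 30–44=1500, 45–59=373, 60–74=606
[period 3]
Births: 128 × 0.127 = 16  |  1500 × 0.054 = 81 ⇒ total 97
Group 2: 265 × 0.962 = 255
Group 3: 128 × 0.948 = 121
Group 4: 1500 × 0.954 = 1431
Group 5: 373 × 0.934 = 348
Net migration: Group 1 + 50 → 147; Group 3 + 50 → 171
Population now: 0–14=147, 15–29=255, 30–44=171, 45–59=1431, 60–74=348
Scenario B total after 3 periods: 2352
Difference B − A = 2352 − 2452 = -100

-100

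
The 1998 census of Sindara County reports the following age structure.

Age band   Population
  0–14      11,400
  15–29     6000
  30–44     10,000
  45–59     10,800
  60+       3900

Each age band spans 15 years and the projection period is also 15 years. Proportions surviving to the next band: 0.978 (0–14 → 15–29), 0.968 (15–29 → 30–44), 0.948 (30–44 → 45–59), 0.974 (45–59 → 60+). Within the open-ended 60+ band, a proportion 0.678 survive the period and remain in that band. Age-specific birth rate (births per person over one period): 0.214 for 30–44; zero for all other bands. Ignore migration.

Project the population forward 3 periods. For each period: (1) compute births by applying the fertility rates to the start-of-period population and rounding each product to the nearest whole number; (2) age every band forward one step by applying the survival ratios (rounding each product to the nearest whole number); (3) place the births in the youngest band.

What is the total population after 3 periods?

33457

After projecting period 1:
Births: 10000 * 0.214 = 2140
15–29: 11400 * 0.978 = 11149
30–44: 6000 * 0.968 = 5808
45–59: 10000 * 0.948 = 9480
60+: 10800 * 0.974 + 3900 * 0.678 = 10519 + 2644 = 13163
End of period: [2140, 11149, 5808, 9480, 13163]
After projecting period 2:
Births: 5808 * 0.214 = 1243
15–29: 2140 * 0.978 = 2093
30–44: 11149 * 0.968 = 10792
45–59: 5808 * 0.948 = 5506
60+: 9480 * 0.974 + 13163 * 0.678 = 9234 + 8925 = 18159
End of period: [1243, 2093, 10792, 5506, 18159]
After projecting period 3:
Births: 10792 * 0.214 = 2309
15–29: 1243 * 0.978 = 1216
30–44: 2093 * 0.968 = 2026
45–59: 10792 * 0.948 = 10231
60+: 5506 * 0.974 + 18159 * 0.678 = 5363 + 12312 = 17675
End of period: [2309, 1216, 2026, 10231, 17675]
Total after period 3: 2309 + 1216 + 2026 + 10231 + 17675 = 33457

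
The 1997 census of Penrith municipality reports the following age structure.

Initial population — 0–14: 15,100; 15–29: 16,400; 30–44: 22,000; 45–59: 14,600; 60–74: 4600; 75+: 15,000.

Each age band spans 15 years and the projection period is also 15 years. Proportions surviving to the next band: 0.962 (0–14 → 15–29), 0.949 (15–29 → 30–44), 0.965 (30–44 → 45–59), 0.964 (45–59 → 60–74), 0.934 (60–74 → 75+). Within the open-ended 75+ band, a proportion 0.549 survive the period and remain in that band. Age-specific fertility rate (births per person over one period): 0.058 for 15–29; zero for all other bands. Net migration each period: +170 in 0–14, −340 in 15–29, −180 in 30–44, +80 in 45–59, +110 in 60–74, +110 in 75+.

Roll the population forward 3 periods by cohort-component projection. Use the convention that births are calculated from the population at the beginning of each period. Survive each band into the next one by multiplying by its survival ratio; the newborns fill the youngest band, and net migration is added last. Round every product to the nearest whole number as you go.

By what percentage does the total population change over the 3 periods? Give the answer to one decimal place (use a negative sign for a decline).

Let band 1 be 0–14 through band 6 = 75+.
Period 1:
Births: 16400 × 0.058 = 951
Band 2: 15100 × 0.962 = 14526
Band 3: 16400 × 0.949 = 15564
Band 4: 22000 × 0.965 = 21230
Band 5: 14600 × 0.964 = 14074
Band 6: 4600 × 0.934 + 15000 × 0.549 = 4296 + 8235 = 12531
Net migration: Band 1 + 170 → 1121; Band 2 − 340 → 14186; Band 3 − 180 → 15384; Band 4 + 80 → 21310; Band 5 + 110 → 14184; Band 6 + 110 → 12641
→ [1121, 14186, 15384, 21310, 14184, 12641]
Period 2:
Births: 14186 × 0.058 = 823
Band 2: 1121 × 0.962 = 1078
Band 3: 14186 × 0.949 = 13463
Band 4: 15384 × 0.965 = 14846
Band 5: 21310 × 0.964 = 20543
Band 6: 14184 × 0.934 + 12641 × 0.549 = 13248 + 6940 = 20188
Net migration: Band 1 + 170 → 993; Band 2 − 340 → 738; Band 3 − 180 → 13283; Band 4 + 80 → 14926; Band 5 + 110 → 20653; Band 6 + 110 → 20298
→ [993, 738, 13283, 14926, 20653, 20298]
Period 3:
Births: 738 × 0.058 = 43
Band 2: 993 × 0.962 = 955
Band 3: 738 × 0.949 = 700
Band 4: 13283 × 0.965 = 12818
Band 5: 14926 × 0.964 = 14389
Band 6: 20653 × 0.934 + 20298 × 0.549 = 19290 + 11144 = 30434
Net migration: Band 1 + 170 → 213; Band 2 − 340 → 615; Band 3 − 180 → 520; Band 4 + 80 → 12898; Band 5 + 110 → 14499; Band 6 + 110 → 30544
→ [213, 615, 520, 12898, 14499, 30544]
Total: 87700 → 59289; change = -28411; percentage change = -32.4%

-32.4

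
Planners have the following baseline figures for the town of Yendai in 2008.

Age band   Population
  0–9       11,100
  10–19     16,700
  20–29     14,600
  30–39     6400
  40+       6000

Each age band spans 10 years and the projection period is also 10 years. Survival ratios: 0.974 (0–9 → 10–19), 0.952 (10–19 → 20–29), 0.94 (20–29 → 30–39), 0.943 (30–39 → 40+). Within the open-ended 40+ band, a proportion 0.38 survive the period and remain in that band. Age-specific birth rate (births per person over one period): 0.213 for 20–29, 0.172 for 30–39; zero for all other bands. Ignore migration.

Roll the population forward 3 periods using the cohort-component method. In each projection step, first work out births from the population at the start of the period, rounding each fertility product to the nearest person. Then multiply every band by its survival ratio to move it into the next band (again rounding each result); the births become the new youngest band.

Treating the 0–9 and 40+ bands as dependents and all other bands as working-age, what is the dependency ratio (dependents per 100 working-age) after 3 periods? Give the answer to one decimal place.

(Bands numbered youngest = 1 to oldest = 5.)
— Period 1 —
Births: 14600 × 0.213 = 3110  |  6400 × 0.172 = 1101 → total 4211
Band 2: 11100 × 0.974 = 10811
Band 3: 16700 × 0.952 = 15898
Band 4: 14600 × 0.94 = 13724
Band 5: 6400 × 0.943 + 6000 × 0.38 = 6035 + 2280 = 8315
Giving 4211 / 10811 / 15898 / 13724 / 8315.
— Period 2 —
Births: 15898 × 0.213 = 3386  |  13724 × 0.172 = 2361 → total 5747
Band 2: 4211 × 0.974 = 4102
Band 3: 10811 × 0.952 = 10292
Band 4: 15898 × 0.94 = 14944
Band 5: 13724 × 0.943 + 8315 × 0.38 = 12942 + 3160 = 16102
Giving 5747 / 4102 / 10292 / 14944 / 16102.
— Period 3 —
Births: 10292 × 0.213 = 2192  |  14944 × 0.172 = 2570 → total 4762
Band 2: 5747 × 0.974 = 5598
Band 3: 4102 × 0.952 = 3905
Band 4: 10292 × 0.94 = 9674
Band 5: 14944 × 0.943 + 16102 × 0.38 = 14092 + 6119 = 20211
Giving 4762 / 5598 / 3905 / 9674 / 20211.
Dependents (band 0–9 + band 40+) = 4762 + 20211 = 24973; working-age = 19177; ratio = 24973/19177 × 100 = 130.2

130.2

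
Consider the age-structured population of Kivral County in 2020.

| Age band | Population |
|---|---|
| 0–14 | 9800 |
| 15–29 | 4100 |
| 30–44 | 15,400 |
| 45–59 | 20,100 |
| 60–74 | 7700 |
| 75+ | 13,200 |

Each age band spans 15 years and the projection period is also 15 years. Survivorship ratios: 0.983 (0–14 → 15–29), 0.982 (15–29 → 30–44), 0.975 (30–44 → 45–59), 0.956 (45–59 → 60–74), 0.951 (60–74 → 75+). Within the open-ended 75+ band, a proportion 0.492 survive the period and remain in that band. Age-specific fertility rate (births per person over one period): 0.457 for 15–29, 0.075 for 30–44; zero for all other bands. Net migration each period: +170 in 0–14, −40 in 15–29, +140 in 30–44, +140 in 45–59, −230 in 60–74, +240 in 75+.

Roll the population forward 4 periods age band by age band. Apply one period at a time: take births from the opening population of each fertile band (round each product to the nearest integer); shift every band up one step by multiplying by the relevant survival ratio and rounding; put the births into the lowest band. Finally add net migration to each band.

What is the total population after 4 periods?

Let band 1 be 0–14 through band 6 = 75+.
After projecting period 1:
Births: 4100 × 0.457 = 1874, 15400 × 0.075 = 1155 ⇒ total 3029
Band 2: 9800 × 0.983 = 9633
Band 3: 4100 × 0.982 = 4026
Band 4: 15400 × 0.975 = 15015
Band 5: 20100 × 0.956 = 19216
Band 6: 7700 × 0.951 + 13200 × 0.492 = 7323 + 6494 = 13817
Net migration: Band 1 + 170 → 3199; Band 2 − 40 → 9593; Band 3 + 140 → 4166; Band 4 + 140 → 15155; Band 5 − 230 → 18986; Band 6 + 240 → 14057
End of period: [3199, 9593, 4166, 15155, 18986, 14057]
After projecting period 2:
Births: 9593 × 0.457 = 4384, 4166 × 0.075 = 312 ⇒ total 4696
Band 2: 3199 × 0.983 = 3145
Band 3: 9593 × 0.982 = 9420
Band 4: 4166 × 0.975 = 4062
Band 5: 15155 × 0.956 = 14488
Band 6: 18986 × 0.951 + 14057 × 0.492 = 18056 + 6916 = 24972
Net migration: Band 1 + 170 → 4866; Band 2 − 40 → 3105; Band 3 + 140 → 9560; Band 4 + 140 → 4202; Band 5 − 230 → 14258; Band 6 + 240 → 25212
End of period: [4866, 3105, 9560, 4202, 14258, 25212]
After projecting period 3:
Births: 3105 × 0.457 = 1419, 9560 × 0.075 = 717 ⇒ total 2136
Band 2: 4866 × 0.983 = 4783
Band 3: 3105 × 0.982 = 3049
Band 4: 9560 × 0.975 = 9321
Band 5: 4202 × 0.956 = 4017
Band 6: 14258 × 0.951 + 25212 × 0.492 = 13559 + 12404 = 25963
Net migration: Band 1 + 170 → 2306; Band 2 − 40 → 4743; Band 3 + 140 → 3189; Band 4 + 140 → 9461; Band 5 − 230 → 3787; Band 6 + 240 → 26203
End of period: [2306, 4743, 3189, 9461, 3787, 26203]
After projecting period 4:
Births: 4743 × 0.457 = 2168, 3189 × 0.075 = 239 ⇒ total 2407
Band 2: 2306 × 0.983 = 2267
Band 3: 4743 × 0.982 = 4658
Band 4: 3189 × 0.975 = 3109
Band 5: 9461 × 0.956 = 9045
Band 6: 3787 × 0.951 + 26203 × 0.492 = 3601 + 12892 = 16493
Net migration: Band 1 + 170 → 2577; Band 2 − 40 → 2227; Band 3 + 140 → 4798; Band 4 + 140 → 3249; Band 5 − 230 → 8815; Band 6 + 240 → 16733
End of period: [2577, 2227, 4798, 3249, 8815, 16733]
Total after period 4: 2577 + 2227 + 4798 + 3249 + 8815 + 16733 = 38399

38399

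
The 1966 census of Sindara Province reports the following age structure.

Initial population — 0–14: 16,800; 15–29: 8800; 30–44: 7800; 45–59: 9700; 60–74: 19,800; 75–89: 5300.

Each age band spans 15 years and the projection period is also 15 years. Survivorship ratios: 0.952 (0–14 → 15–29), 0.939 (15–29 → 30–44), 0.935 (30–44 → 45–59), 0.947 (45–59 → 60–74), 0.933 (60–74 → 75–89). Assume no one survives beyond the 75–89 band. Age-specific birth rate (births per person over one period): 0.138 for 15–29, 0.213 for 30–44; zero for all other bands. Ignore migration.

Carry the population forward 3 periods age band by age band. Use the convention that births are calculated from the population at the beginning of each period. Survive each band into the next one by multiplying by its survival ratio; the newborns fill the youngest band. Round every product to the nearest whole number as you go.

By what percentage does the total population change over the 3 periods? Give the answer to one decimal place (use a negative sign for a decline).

-44.7

(Groups numbered youngest = 1 to oldest = 6.)
[period 1]
Births: 8800 × 0.138 = 1214, 7800 × 0.213 = 1661 ⇒ total 2875
Group 2: 16800 × 0.952 = 15994
Group 3: 8800 × 0.939 = 8263
Group 4: 7800 × 0.935 = 7293
Group 5: 9700 × 0.947 = 9186
Group 6: 19800 × 0.933 = 18473
Giving 2875 / 15994 / 8263 / 7293 / 9186 / 18473.
[period 2]
Births: 15994 × 0.138 = 2207, 8263 × 0.213 = 1760 ⇒ total 3967
Group 2: 2875 × 0.952 = 2737
Group 3: 15994 × 0.939 = 15018
Group 4: 8263 × 0.935 = 7726
Group 5: 7293 × 0.947 = 6906
Group 6: 9186 × 0.933 = 8571
Giving 3967 / 2737 / 15018 / 7726 / 6906 / 8571.
[period 3]
Births: 2737 × 0.138 = 378, 15018 × 0.213 = 3199 ⇒ total 3577
Group 2: 3967 × 0.952 = 3777
Group 3: 2737 × 0.939 = 2570
Group 4: 15018 × 0.935 = 14042
Group 5: 7726 × 0.947 = 7317
Group 6: 6906 × 0.933 = 6443
Giving 3577 / 3777 / 2570 / 14042 / 7317 / 6443.
Total: 68200 → 37726; change = -30474; percentage change = -44.7%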